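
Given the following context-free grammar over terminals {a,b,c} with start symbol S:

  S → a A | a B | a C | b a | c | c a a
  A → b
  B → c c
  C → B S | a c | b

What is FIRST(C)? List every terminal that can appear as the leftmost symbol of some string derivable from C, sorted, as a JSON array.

FIRST sets, iterate to fixpoint:
[1]
  A via A→b: +{b}
  B via B→c c: +{c}
  C via C→B S: +{c}
  C via C→a c: +{a}
  C via C→b: +{b}
  S via S→a A: +{a}
  S via S→b a: +{b}
  S via S→c: +{c}
  FIRST(S)={a,b,c}  FIRST(A)={b}  FIRST(B)={c}  FIRST(C)={a,b,c}
[2] (stable)
  FIRST(S)={a,b,c}  FIRST(A)={b}  FIRST(B)={c}  FIRST(C)={a,b,c}

FIRST(C) = ["a", "b", "c"]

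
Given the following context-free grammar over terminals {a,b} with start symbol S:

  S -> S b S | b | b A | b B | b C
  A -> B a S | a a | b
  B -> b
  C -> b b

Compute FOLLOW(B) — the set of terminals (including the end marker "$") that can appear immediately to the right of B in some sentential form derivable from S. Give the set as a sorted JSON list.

FIRST sets, iterate to fixpoint:
iter 1:
  A via A→a a: +{a}
  A via A→b: +{b}
  B via B→b: +{b}
  C via C→b b: +{b}
  S via S→b: +{b}
  FIRST[S]={b}  FIRST[A]={a,b}  FIRST[B]={b}  FIRST[C]={b}
iter 2: done
  FIRST[S]={b}  FIRST[A]={a,b}  FIRST[B]={b}  FIRST[C]={b}

FOLLOW sets:
FOLLOW(S) := {$}
round 1:
  A→B a S: FOLLOW(B) ⊇ FIRST(a) = {a}; new: +{a}
  S→S b S: FOLLOW(S) ⊇ FIRST(b) = {b}; new: +{b}
  S→b A: FOLLOW(A) ⊇ FOLLOW(S) ⊇ {$,b}; new: +{$,b}
  S→b B: FOLLOW(B) ⊇ FOLLOW(S) ⊇ {$,b}; new: +{$,b}
  S→b C: FOLLOW(C) ⊇ FOLLOW(S) ⊇ {$,b}; new: +{$,b}
  FOLLOW(S)={$,b}  FOLLOW(A)={$,b}  FOLLOW(B)={$,a,b}  FOLLOW(C)={$,b}
round 2: — fixpoint
  FOLLOW(S)={$,b}  FOLLOW(A)={$,b}  FOLLOW(B)={$,a,b}  FOLLOW(C)={$,b}

FOLLOW(B) = ["$", "a", "b"]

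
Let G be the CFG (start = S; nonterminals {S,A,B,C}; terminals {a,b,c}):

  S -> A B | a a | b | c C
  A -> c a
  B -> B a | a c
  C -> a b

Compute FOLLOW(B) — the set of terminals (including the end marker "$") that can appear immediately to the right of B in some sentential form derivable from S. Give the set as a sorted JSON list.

FIRST sets, iterate to fixpoint:
[1]
  A via A→c a: +{c}
  B via B→a c: +{a}
  C via C→a b: +{a}
  S via S→A B: +{c}
  S via S→a a: +{a}
  S via S→b: +{b}
  FIRST(S)={a,b,c}  FIRST(A)={c}  FIRST(B)={a}  FIRST(C)={a}
[2] done
  FIRST(S)={a,b,c}  FIRST(A)={c}  FIRST(B)={a}  FIRST(C)={a}

FOLLOW sets:
FOLLOW(S) := {$}
[1]
  B→B a: FOLLOW(B) ⊇ FIRST(a) = {a}; new: +{a}
  S→A B: FOLLOW(A) ⊇ FIRST(B) = {a}; new: +{a}
  S→A B: FOLLOW(B) ⊇ FOLLOW(S) ⊇ {$}; new: +{$}
  S→c C: FOLLOW(C) ⊇ FOLLOW(S) ⊇ {$}; new: +{$}
  FOLLOW[S]={$}  FOLLOW[A]={a}  FOLLOW[B]={$,a}  FOLLOW[C]={$}
[2] (stable)
  FOLLOW[S]={$}  FOLLOW[A]={a}  FOLLOW[B]={$,a}  FOLLOW[C]={$}

FOLLOW(B) = ["$", "a"]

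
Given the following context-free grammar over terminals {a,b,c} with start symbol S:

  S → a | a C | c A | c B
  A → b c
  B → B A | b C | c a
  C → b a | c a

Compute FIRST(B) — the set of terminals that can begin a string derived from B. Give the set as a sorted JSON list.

FIRST iteration:
iter 1:
  A via A→b c: +{b}
  B via B→b C: +{b}
  B via B→c a: +{c}
  C via C→b a: +{b}
  C via C→c a: +{c}
  S via S→a: +{a}
  S via S→c A: +{c}
  S: {a,c}  A: {b}  B: {b,c}  C: {b,c}
iter 2: — fixpoint
  S: {a,c}  A: {b}  B: {b,c}  C: {b,c}

FIRST(B) = ["b", "c"]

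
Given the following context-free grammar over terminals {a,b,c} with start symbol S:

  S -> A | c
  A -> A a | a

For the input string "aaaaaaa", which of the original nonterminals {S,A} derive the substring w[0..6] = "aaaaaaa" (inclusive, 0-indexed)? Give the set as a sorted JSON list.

CNF form of G:
  S -> A T0 | a | c
  A -> A T0 | a
  T0 -> a

CYK fill (cells [i..j] with 0 ≤ i ≤ j ≤ 6 only):
  T[0,0] 'a' = {A,S,T0}  orig:{A,S}
  T[1,1] 'a' = {A,S,T0}  orig:{A,S}
  T[2,2] 'a' = {A,S,T0}  orig:{A,S}
  T[3,3] 'a' = {A,S,T0}  orig:{A,S}
  T[4,4] 'a' = {A,S,T0}  orig:{A,S}
  T[5,5] 'a' = {A,S,T0}  orig:{A,S}
  T[6,6] 'a' = {A,S,T0}  orig:{A,S}
  T[0,1] 'aa' = {A,S}
  T[1,2] 'aa' = {A,S}
  T[2,3] 'aa' = {A,S}
  T[3,4] 'aa' = {A,S}
  T[4,5] 'aa' = {A,S}
  T[5,6] 'aa' = {A,S}
  T[0,2] 'aaa' = {A,S}
  T[1,3] 'aaa' = {A,S}
  T[2,4] 'aaa' = {A,S}
  T[3,5] 'aaa' = {A,S}
  T[4,6] 'aaa' = {A,S}
  T[0,3] 'aaaa' = {A,S}
  T[1,4] 'aaaa' = {A,S}
  T[2,5] 'aaaa' = {A,S}
  T[3,6] 'aaaa' = {A,S}
  T[0,4] 'aaaaa' = {A,S}
  T[1,5] 'aaaaa' = {A,S}
  T[2,6] 'aaaaa' = {A,S}
  T[0,5] 'aaaaaa' = {A,S}
  T[1,6] 'aaaaaa' = {A,S}
  T[0,6] 'aaaaaaa' = {A,S}

Original NTs in T[0,6] deriving "aaaaaaa": ["A", "S"]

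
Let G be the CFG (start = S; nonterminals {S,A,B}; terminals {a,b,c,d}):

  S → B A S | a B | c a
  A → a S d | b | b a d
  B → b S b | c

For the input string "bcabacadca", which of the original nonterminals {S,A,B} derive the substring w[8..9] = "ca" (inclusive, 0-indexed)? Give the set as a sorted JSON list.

Convert to CNF:
  S -> B X7 | T0 B | T3 T0
  A -> T0 X4 | T2 X5 | b
  B -> T2 X6 | c
  T0 -> a
  T1 -> d
  T2 -> b
  T3 -> c
  X4 -> S T1
  X5 -> T0 T1
  X6 -> S T2
  X7 -> A S

CYK table (by increasing span) — only the sub-triangle for w[8..9]:
  T[8,8] 'c' = {B,T3}  orig:{B}
  T[9,9] 'a' = {T0}  orig:{}
  T[8,9] 'ca' = {S}

Original NTs in T[8,9] deriving "ca": ["S"]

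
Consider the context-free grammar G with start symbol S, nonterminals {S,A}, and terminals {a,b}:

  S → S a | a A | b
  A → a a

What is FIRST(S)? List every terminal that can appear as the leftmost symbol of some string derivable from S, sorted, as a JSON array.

FIRST sets, iterate to fixpoint:
iter 1:
  A via A→a a: +{a}
  S via S→a A: +{a}
  S via S→b: +{b}
  S: {a,b}  A: {a}
iter 2: (stable)
  S: {a,b}  A: {a}

FIRST(S) = ["a", "b"]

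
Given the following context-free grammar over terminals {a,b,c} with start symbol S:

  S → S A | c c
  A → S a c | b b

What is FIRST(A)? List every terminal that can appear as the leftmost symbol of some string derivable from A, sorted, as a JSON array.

Compute FIRST by fixpoint:
[1]
  A via A→b b: +{b}
  S via S→c c: +{c}
  FIRST(S)={c}  FIRST(A)={b}
[2]
  A via A→S a c: +{c}
  FIRST(S)={c}  FIRST(A)={b,c}
[3] (no change)
  FIRST(S)={c}  FIRST(A)={b,c}

FIRST(A) = ["b", "c"]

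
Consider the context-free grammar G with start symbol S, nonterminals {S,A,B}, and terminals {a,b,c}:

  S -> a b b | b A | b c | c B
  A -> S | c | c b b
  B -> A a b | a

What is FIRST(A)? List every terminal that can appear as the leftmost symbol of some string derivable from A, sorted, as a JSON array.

FIRST sets, iterate to fixpoint:
round 1:
  A via A→c: +{c}
  B via B→A a b: +{c}
  B via B→a: +{a}
  S via S→a b b: +{a}
  S via S→b A: +{b}
  S via S→c B: +{c}
  FIRST(S)={a,b,c}  FIRST(A)={c}  FIRST(B)={a,c}
round 2:
  A via A→S: +{a,b}
  B via B→A a b: +{b}
  FIRST(S)={a,b,c}  FIRST(A)={a,b,c}  FIRST(B)={a,b,c}
round 3: — fixpoint
  FIRST(S)={a,b,c}  FIRST(A)={a,b,c}  FIRST(B)={a,b,c}

FIRST(A) = ["a", "b", "c"]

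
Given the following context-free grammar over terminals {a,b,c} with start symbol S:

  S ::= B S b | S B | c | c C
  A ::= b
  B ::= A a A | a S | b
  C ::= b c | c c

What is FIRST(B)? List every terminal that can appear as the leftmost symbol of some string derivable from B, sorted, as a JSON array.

Compute FIRST by fixpoint:
pass 1:
  A via A→b: +{b}
  B via B→A a A: +{b}
  B via B→a S: +{a}
  C via C→b c: +{b}
  C via C→c c: +{c}
  S via S→B S b: +{a,b}
  S via S→c: +{c}
  FIRST[S]={a,b,c}  FIRST[A]={b}  FIRST[B]={a,b}  FIRST[C]={b,c}
pass 2: (no change)
  FIRST[S]={a,b,c}  FIRST[A]={b}  FIRST[B]={a,b}  FIRST[C]={b,c}

FIRST(B) = ["a", "b"]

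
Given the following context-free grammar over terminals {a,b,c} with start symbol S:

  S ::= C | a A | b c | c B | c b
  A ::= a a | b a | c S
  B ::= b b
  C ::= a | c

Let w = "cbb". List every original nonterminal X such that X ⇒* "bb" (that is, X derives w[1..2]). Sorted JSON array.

Convert to CNF:
  S -> T0 A | T1 T2 | T2 B | T2 T1 | a | c
  A -> T0 T0 | T1 T0 | T2 S
  B -> T1 T1
  C -> a | c
  T0 -> a
  T1 -> b
  T2 -> c

Fill CYK table bottom-up — only the sub-triangle for w[1..2]:
  cell(1,1) b: {T1}  orig:{}
  cell(2,2) b: {T1}  orig:{}
  cell(1,2) bb: {B}

Original NTs in T[1,2] deriving "bb": ["B"]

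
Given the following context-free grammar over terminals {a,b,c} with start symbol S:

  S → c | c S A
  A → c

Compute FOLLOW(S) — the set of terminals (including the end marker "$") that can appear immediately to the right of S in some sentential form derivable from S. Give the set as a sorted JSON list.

FIRST sets, iterate to fixpoint:
iter 1:
  A via A→c: +{c}
  S via S→c: +{c}
  FIRST[S]={c}  FIRST[A]={c}
iter 2: (stable)
  FIRST[S]={c}  FIRST[A]={c}

Compute FOLLOW by fixpoint:
initialize: $ ∈ FOLLOW(S)
pass 1:
  S→c S A: FOLLOW(S) ⊇ FIRST(A) = {c}; new: +{c}
  S→c S A: FOLLOW(A) ⊇ FOLLOW(S) ⊇ {$,c}; new: +{$,c}
  FOLLOW[S]={$,c}  FOLLOW[A]={$,c}
pass 2: (stable)
  FOLLOW[S]={$,c}  FOLLOW[A]={$,c}

FOLLOW(S) = ["$", "c"]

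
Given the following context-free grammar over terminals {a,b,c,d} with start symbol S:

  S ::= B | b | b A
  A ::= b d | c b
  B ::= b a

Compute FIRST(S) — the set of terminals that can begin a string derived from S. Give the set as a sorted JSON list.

Compute FIRST by fixpoint:
[1]
  A via A→b d: +{b}
  A via A→c b: +{c}
  B via B→b a: +{b}
  S via S→B: +{b}
  FIRST(S)={b}  FIRST(A)={b,c}  FIRST(B)={b}
[2] — fixpoint
  FIRST(S)={b}  FIRST(A)={b,c}  FIRST(B)={b}

FIRST(S) = ["b"]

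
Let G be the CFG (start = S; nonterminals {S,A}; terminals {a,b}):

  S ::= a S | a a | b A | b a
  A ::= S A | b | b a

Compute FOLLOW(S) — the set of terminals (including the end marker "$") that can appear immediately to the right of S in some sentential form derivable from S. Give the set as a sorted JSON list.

FIRST sets, iterate to fixpoint:
[1]
  A via A→b: +{b}
  S via S→a S: +{a}
  S via S→b A: +{b}
  S: {a,b}  A: {b}
[2]
  A via A→S A: +{a}
  S: {a,b}  A: {a,b}
[3] (stable)
  S: {a,b}  A: {a,b}

FOLLOW sets:
seed FOLLOW(S) with $
iter 1:
  A→S A: FOLLOW(S) ⊇ FIRST(A) = {a,b}; new: +{a,b}
  S→b A: FOLLOW(A) ⊇ FOLLOW(S) ⊇ {$,a,b}; new: +{$,a,b}
  FOLLOW[S]={$,a,b}  FOLLOW[A]={$,a,b}
iter 2: — fixpoint
  FOLLOW[S]={$,a,b}  FOLLOW[A]={$,a,b}

FOLLOW(S) = ["$", "a", "b"]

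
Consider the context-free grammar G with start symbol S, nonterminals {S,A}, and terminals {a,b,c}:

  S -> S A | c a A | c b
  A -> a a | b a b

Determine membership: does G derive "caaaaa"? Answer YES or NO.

CNF form of G:
  S -> S A | T2 T1 | T2 X4
  A -> T0 T0 | T1 X3
  T0 -> a
  T1 -> b
  T2 -> c
  X3 -> T0 T1
  X4 -> T0 A

CYK table (by increasing span):
  cell(0,0) c: {T2}  orig:{}
  cell(1,1) a: {T0}  orig:{}
  cell(2,2) a: {T0}  orig:{}
  cell(3,3) a: {T0}  orig:{}
  cell(4,4) a: {T0}  orig:{}
  cell(5,5) a: {T0}  orig:{}
  cell(0,1) ca: ∅
  cell(1,2) aa: {A}
  cell(2,3) aa: {A}
  cell(3,4) aa: {A}
  cell(4,5) aa: {A}
  cell(0,2) caa: ∅
  cell(1,3) aaa: {X4}  orig:{}
  cell(2,4) aaa: {X4}  orig:{}
  cell(3,5) aaa: {X4}  orig:{}
  cell(0,3) caaa: {S}
  cell(1,4) aaaa: ∅
  cell(2,5) aaaa: ∅
  cell(0,4) caaaa: ∅
  cell(1,5) aaaaa: ∅
  cell(0,5) caaaaa: {S}

S ∈ T[0,5] ⇒ YES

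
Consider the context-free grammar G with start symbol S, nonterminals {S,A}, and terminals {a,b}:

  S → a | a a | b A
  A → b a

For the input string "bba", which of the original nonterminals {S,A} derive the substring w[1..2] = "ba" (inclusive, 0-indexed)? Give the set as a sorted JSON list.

CNF form of G:
  S -> T0 A | T1 T1 | a
  A -> T0 T1
  T0 -> b
  T1 -> a

Fill CYK table bottom-up — only the sub-triangle for w[1..2]:
  T[1,1] 'b' = {T0}  orig:{}
  T[2,2] 'a' = {S,T1}  orig:{S}
  T[1,2] 'ba' = {A}

Original NTs in T[1,2] deriving "ba": ["A"]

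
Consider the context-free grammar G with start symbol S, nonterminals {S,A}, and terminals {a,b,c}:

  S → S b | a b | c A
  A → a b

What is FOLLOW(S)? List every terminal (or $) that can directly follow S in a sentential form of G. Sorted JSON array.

FIRST sets, iterate to fixpoint:
pass 1:
  A via A→a b: +{a}
  S via S→a b: +{a}
  S via S→c A: +{c}
  FIRST[S]={a,c}  FIRST[A]={a}
pass 2: (stable)
  FIRST[S]={a,c}  FIRST[A]={a}

FOLLOW iteration:
initialize: $ ∈ FOLLOW(S)
iter 1:
  S→S b: FOLLOW(S) ⊇ FIRST(b) = {b}; new: +{b}
  S→c A: FOLLOW(A) ⊇ FOLLOW(S) ⊇ {$,b}; new: +{$,b}
  FOLLOW[S]={$,b}  FOLLOW[A]={$,b}
iter 2: — fixpoint
  FOLLOW[S]={$,b}  FOLLOW[A]={$,b}

FOLLOW(S) = ["$", "b"]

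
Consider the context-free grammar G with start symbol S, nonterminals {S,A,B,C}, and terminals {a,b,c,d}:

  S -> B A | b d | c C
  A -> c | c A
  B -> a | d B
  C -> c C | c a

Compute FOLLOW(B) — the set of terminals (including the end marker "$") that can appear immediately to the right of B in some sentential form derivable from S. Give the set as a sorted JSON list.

FIRST sets, iterate to fixpoint:
pass 1:
  A via A→c: +{c}
  B via B→a: +{a}
  B via B→d B: +{d}
  C via C→c C: +{c}
  S via S→B A: +{a,d}
  S via S→b d: +{b}
  S via S→c C: +{c}
  FIRST(S)={a,b,c,d}  FIRST(A)={c}  FIRST(B)={a,d}  FIRST(C)={c}
pass 2: (no change)
  FIRST(S)={a,b,c,d}  FIRST(A)={c}  FIRST(B)={a,d}  FIRST(C)={c}

FOLLOW sets:
seed FOLLOW(S) with $
[1]
  S→B A: FOLLOW(B) ⊇ FIRST(A) = {c}; new: +{c}
  S→B A: FOLLOW(A) ⊇ FOLLOW(S) ⊇ {$}; new: +{$}
  S→c C: FOLLOW(C) ⊇ FOLLOW(S) ⊇ {$}; new: +{$}
  FOLLOW[S]={$}  FOLLOW[A]={$}  FOLLOW[B]={c}  FOLLOW[C]={$}
[2] (stable)
  FOLLOW[S]={$}  FOLLOW[A]={$}  FOLLOW[B]={c}  FOLLOW[C]={$}

FOLLOW(B) = ["c"]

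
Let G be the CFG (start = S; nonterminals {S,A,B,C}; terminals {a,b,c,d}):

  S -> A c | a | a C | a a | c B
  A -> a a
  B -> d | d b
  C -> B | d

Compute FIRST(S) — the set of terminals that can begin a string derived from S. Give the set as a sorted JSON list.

FIRST sets, iterate to fixpoint:
[1]
  A via A→a a: +{a}
  B via B→d: +{d}
  C via C→B: +{d}
  S via S→A c: +{a}
  S via S→c B: +{c}
  FIRST[S]={a,c}  FIRST[A]={a}  FIRST[B]={d}  FIRST[C]={d}
[2] done
  FIRST[S]={a,c}  FIRST[A]={a}  FIRST[B]={d}  FIRST[C]={d}

FIRST(S) = ["a", "c"]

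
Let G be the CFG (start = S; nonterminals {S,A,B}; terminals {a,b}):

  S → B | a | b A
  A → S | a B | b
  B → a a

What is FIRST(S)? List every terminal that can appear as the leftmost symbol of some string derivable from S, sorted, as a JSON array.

FIRST iteration:
round 1:
  A via A→a B: +{a}
  A via A→b: +{b}
  B via B→a a: +{a}
  S via S→B: +{a}
  S via S→b A: +{b}
  FIRST[S]={a,b}  FIRST[A]={a,b}  FIRST[B]={a}
round 2: — fixpoint
  FIRST[S]={a,b}  FIRST[A]={a,b}  FIRST[B]={a}

FIRST(S) = ["a", "b"]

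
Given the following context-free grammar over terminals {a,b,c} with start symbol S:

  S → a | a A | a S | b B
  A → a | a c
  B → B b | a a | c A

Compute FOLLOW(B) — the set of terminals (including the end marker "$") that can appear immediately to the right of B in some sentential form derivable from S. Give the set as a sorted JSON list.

Compute FIRST by fixpoint:
[1]
  A via A→a: +{a}
  B via B→a a: +{a}
  B via B→c A: +{c}
  S via S→a: +{a}
  S via S→b B: +{b}
  S: {a,b}  A: {a}  B: {a,c}
[2] (stable)
  S: {a,b}  A: {a}  B: {a,c}

FOLLOW sets:
seed FOLLOW(S) with $
pass 1:
  B→B b: FOLLOW(B) ⊇ FIRST(b) = {b}; new: +{b}
  B→c A: FOLLOW(A) ⊇ FOLLOW(B) ⊇ {b}; new: +{b}
  S→a A: FOLLOW(A) ⊇ FOLLOW(S) ⊇ {$}; new: +{$}
  S→b B: FOLLOW(B) ⊇ FOLLOW(S) ⊇ {$}; new: +{$}
  S: {$}  A: {$,b}  B: {$,b}
pass 2: (no change)
  S: {$}  A: {$,b}  B: {$,b}

FOLLOW(B) = ["$", "b"]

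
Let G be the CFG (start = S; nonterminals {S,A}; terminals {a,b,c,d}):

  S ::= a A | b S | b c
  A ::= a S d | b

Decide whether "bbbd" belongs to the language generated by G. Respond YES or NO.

Convert to CNF:
  S -> T0 A | T2 S | T2 T3
  A -> T0 X4 | b
  T0 -> a
  T1 -> d
  T2 -> b
  T3 -> c
  X4 -> S T1

Fill CYK table bottom-up:
  T[0,0] 'b' = {A,T2}  orig:{A}
  T[1,1] 'b' = {A,T2}  orig:{A}
  T[2,2] 'b' = {A,T2}  orig:{A}
  T[3,3] 'd' = {T1}  orig:{}
  T[0,1] 'bb' = ∅
  T[1,2] 'bb' = ∅
  T[2,3] 'bd' = ∅
  T[0,2] 'bbb' = ∅
  T[1,3] 'bbd' = ∅
  T[0,3] 'bbbd' = ∅

S ∉ T[0,3] ⇒ NO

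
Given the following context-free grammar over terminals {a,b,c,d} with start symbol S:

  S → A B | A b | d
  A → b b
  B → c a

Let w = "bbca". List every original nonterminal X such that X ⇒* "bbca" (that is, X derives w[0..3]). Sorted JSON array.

CNF form of G:
  S -> A B | A T0 | d
  A -> T0 T0
  B -> T1 T2
  T0 -> b
  T1 -> c
  T2 -> a

Fill CYK table bottom-up, restricted to cells inside w[0..3]:
  cell(0,0) b: {T0}  orig:{}
  cell(1,1) b: {T0}  orig:{}
  cell(2,2) c: {T1}  orig:{}
  cell(3,3) a: {T2}  orig:{}
  cell(0,1) bb: {A}
  cell(1,2) bc: ∅
  cell(2,3) ca: {B}
  cell(0,2) bbc: ∅
  cell(1,3) bca: ∅
  cell(0,3) bbca: {S}

Original NTs in T[0,3] deriving "bbca": ["S"]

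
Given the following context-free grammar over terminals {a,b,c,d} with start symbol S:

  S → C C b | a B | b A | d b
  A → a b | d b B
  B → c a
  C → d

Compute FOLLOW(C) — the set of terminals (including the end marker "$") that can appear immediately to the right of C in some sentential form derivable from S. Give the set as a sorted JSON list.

FIRST iteration:
[1]
  A via A→a b: +{a}
  A via A→d b B: +{d}
  B via B→c a: +{c}
  C via C→d: +{d}
  S via S→C C b: +{d}
  S via S→a B: +{a}
  S via S→b A: +{b}
  FIRST[S]={a,b,d}  FIRST[A]={a,d}  FIRST[B]={c}  FIRST[C]={d}
[2] (no change)
  FIRST[S]={a,b,d}  FIRST[A]={a,d}  FIRST[B]={c}  FIRST[C]={d}

Compute FOLLOW by fixpoint:
FOLLOW(S) := {$}
[1]
  S→C C b: FOLLOW(C) ⊇ FIRST(C) = {d}; new: +{d}
  S→C C b: FOLLOW(C) ⊇ FIRST(b) = {b}; new: +{b}
  S→a B: FOLLOW(B) ⊇ FOLLOW(S) ⊇ {$}; new: +{$}
  S→b A: FOLLOW(A) ⊇ FOLLOW(S) ⊇ {$}; new: +{$}
  FOLLOW[S]={$}  FOLLOW[A]={$}  FOLLOW[B]={$}  FOLLOW[C]={b,d}
[2] — fixpoint
  FOLLOW[S]={$}  FOLLOW[A]={$}  FOLLOW[B]={$}  FOLLOW[C]={b,d}

FOLLOW(C) = ["b", "d"]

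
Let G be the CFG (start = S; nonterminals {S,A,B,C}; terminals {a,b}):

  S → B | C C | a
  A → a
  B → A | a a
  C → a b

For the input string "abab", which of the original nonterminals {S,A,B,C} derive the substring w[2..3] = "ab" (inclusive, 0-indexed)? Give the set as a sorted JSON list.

Convert to CNF:
  S -> C C | T0 T0 | a
  A -> a
  B -> T0 T0 | a
  C -> T0 T1
  T0 -> a
  T1 -> b

CYK table (by increasing span) (cells [i..j] with 2 ≤ i ≤ j ≤ 3 only):
  cell(2,2) a: {A,B,S,T0}  orig:{A,B,S}
  cell(3,3) b: {T1}  orig:{}
  cell(2,3) ab: {C}

Original NTs in T[2,3] deriving "ab": ["C"]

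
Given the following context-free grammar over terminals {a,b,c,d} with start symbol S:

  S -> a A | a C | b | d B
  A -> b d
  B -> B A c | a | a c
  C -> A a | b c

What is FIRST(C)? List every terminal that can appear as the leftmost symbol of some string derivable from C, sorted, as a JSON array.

FIRST iteration:
iter 1:
  A via A→b d: +{b}
  B via B→a: +{a}
  C via C→A a: +{b}
  S via S→a A: +{a}
  S via S→b: +{b}
  S via S→d B: +{d}
  S: {a,b,d}  A: {b}  B: {a}  C: {b}
iter 2: done
  S: {a,b,d}  A: {b}  B: {a}  C: {b}

FIRST(C) = ["b"]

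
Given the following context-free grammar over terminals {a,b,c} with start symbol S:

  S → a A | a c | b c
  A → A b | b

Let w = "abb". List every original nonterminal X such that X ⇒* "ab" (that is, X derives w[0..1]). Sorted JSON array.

CNF form of G:
  S -> T0 T2 | T1 A | T1 T2
  A -> A T0 | b
  T0 -> b
  T1 -> a
  T2 -> c

Fill CYK table bottom-up (cells [i..j] with 0 ≤ i ≤ j ≤ 1 only):
  T[0,0] 'a' = {T1}  orig:{}
  T[1,1] 'b' = {A,T0}  orig:{A}
  T[0,1] 'ab' = {S}

Original NTs in T[0,1] deriving "ab": ["S"]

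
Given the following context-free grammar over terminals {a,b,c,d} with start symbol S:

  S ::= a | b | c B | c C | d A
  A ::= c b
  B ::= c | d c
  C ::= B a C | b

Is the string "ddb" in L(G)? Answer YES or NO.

Convert to CNF:
  S -> T0 B | T0 C | T2 A | a | b
  A -> T0 T1
  B -> T2 T0 | c
  C -> B X4 | b
  T0 -> c
  T1 -> b
  T2 -> d
  T3 -> a
  X4 -> T3 C

CYK fill:
  cell(0,0) d: {T2}  orig:{}
  cell(1,1) d: {T2}  orig:{}
  cell(2,2) b: {C,S,T1}  orig:{C,S}
  cell(0,1) dd: ∅
  cell(1,2) db: ∅
  cell(0,2) ddb: ∅

S ∉ T[0,2] ⇒ NO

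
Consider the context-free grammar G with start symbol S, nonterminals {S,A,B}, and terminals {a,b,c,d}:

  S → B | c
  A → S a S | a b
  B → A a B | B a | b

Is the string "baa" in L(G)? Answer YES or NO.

CNF form of G:
  S -> A X4 | B T0 | b | c
  A -> S X2 | T0 T1
  B -> A X3 | B T0 | b
  T0 -> a
  T1 -> b
  X2 -> T0 S
  X3 -> T0 B
  X4 -> T0 B

Fill CYK table bottom-up:
  T[0,0] 'b' = {B,S,T1}  orig:{B,S}
  T[1,1] 'a' = {T0}  orig:{}
  T[2,2] 'a' = {T0}  orig:{}
  T[0,1] 'ba' = {B,S}
  T[1,2] 'aa' = ∅
  T[0,2] 'baa' = {B,S}

S ∈ T[0,2] ⇒ YES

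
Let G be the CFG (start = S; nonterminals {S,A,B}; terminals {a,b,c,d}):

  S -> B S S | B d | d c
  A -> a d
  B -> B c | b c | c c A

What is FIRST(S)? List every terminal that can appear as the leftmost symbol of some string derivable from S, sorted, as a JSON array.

FIRST iteration:
pass 1:
  A via A→a d: +{a}
  B via B→b c: +{b}
  B via B→c c A: +{c}
  S via S→B S S: +{b,c}
  S via S→d c: +{d}
  S: {b,c,d}  A: {a}  B: {b,c}
pass 2: (stable)
  S: {b,c,d}  A: {a}  B: {b,c}

FIRST(S) = ["b", "c", "d"]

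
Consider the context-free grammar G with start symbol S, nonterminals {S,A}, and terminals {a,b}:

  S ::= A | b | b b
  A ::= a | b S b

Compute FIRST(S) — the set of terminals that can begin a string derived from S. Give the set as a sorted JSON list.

Compute FIRST by fixpoint:
[1]
  A via A→a: +{a}
  A via A→b S b: +{b}
  S via S→A: +{a,b}
  FIRST[S]={a,b}  FIRST[A]={a,b}
[2] (stable)
  FIRST[S]={a,b}  FIRST[A]={a,b}

FIRST(S) = ["a", "b"]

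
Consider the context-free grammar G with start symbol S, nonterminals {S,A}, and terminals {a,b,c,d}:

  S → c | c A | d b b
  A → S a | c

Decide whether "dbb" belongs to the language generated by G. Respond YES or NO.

Convert to CNF:
  S -> T1 A | T2 X4 | c
  A -> S T0 | c
  T0 -> a
  T1 -> c
  T2 -> d
  T3 -> b
  X4 -> T3 T3

CYK fill:
  T[0,0] 'd' = {T2}  orig:{}
  T[1,1] 'b' = {T3}  orig:{}
  T[2,2] 'b' = {T3}  orig:{}
  T[0,1] 'db' = ∅
  T[1,2] 'bb' = {X4}  orig:{}
  T[0,2] 'dbb' = {S}

S ∈ T[0,2] ⇒ YES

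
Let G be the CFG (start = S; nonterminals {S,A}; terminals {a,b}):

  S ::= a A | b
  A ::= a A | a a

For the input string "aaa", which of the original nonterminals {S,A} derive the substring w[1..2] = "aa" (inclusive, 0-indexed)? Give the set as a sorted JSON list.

Convert to CNF:
  S -> T0 A | b
  A -> T0 A | T0 T0
  T0 -> a

CYK table (by increasing span) (cells [i..j] with 1 ≤ i ≤ j ≤ 2 only):
  cell(1,1) a: {T0}  orig:{}
  cell(2,2) a: {T0}  orig:{}
  cell(1,2) aa: {A}

Original NTs in T[1,2] deriving "aa": ["A"]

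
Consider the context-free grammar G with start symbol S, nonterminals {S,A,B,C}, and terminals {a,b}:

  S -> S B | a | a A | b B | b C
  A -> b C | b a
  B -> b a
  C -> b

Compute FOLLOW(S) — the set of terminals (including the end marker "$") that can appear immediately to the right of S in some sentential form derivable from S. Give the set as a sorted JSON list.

FIRST iteration:
round 1:
  A via A→b C: +{b}
  B via B→b a: +{b}
  C via C→b: +{b}
  S via S→a: +{a}
  S via S→b B: +{b}
  FIRST[S]={a,b}  FIRST[A]={b}  FIRST[B]={b}  FIRST[C]={b}
round 2: done
  FIRST[S]={a,b}  FIRST[A]={b}  FIRST[B]={b}  FIRST[C]={b}

FOLLOW iteration:
FOLLOW(S) := {$}
[1]
  S→S B: FOLLOW(S) ⊇ FIRST(B) = {b}; new: +{b}
  S→S B: FOLLOW(B) ⊇ FOLLOW(S) ⊇ {$,b}; new: +{$,b}
  S→a A: FOLLOW(A) ⊇ FOLLOW(S) ⊇ {$,b}; new: +{$,b}
  S→b C: FOLLOW(C) ⊇ FOLLOW(S) ⊇ {$,b}; new: +{$,b}
  S: {$,b}  A: {$,b}  B: {$,b}  C: {$,b}
[2] (stable)
  S: {$,b}  A: {$,b}  B: {$,b}  C: {$,b}

FOLLOW(S) = ["$", "b"]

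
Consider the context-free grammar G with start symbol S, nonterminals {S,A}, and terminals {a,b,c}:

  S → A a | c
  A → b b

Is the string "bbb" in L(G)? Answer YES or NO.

CNF form of G:
  S -> A T1 | c
  A -> T0 T0
  T0 -> b
  T1 -> a

CYK fill:
  [0..0]={T0}  "b"  orig:{}
  [1..1]={T0}  "b"  orig:{}
  [2..2]={T0}  "b"  orig:{}
  [0..1]={A}  "bb"
  [1..2]={A}  "bb"
  [0..2]=∅  "bbb"

S ∉ T[0,2] ⇒ NO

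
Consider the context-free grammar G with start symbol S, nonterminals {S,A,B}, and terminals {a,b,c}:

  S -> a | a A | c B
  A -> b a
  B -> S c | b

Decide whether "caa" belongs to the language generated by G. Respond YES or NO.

Convert to CNF:
  S -> T1 A | T2 B | a
  A -> T0 T1
  B -> S T2 | b
  T0 -> b
  T1 -> a
  T2 -> c

CYK table (by increasing span):
  cell(0,0) c: {T2}  orig:{}
  cell(1,1) a: {S,T1}  orig:{S}
  cell(2,2) a: {S,T1}  orig:{S}
  cell(0,1) ca: ∅
  cell(1,2) aa: ∅
  cell(0,2) caa: ∅

S ∉ T[0,2] ⇒ NO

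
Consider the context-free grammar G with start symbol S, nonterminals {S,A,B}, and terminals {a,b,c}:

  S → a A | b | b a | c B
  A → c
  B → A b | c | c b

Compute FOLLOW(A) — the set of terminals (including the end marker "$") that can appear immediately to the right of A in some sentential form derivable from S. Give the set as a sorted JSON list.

FIRST sets, iterate to fixpoint:
pass 1:
  A via A→c: +{c}
  B via B→A b: +{c}
  S via S→a A: +{a}
  S via S→b: +{b}
  S via S→c B: +{c}
  S: {a,b,c}  A: {c}  B: {c}
pass 2: done
  S: {a,b,c}  A: {c}  B: {c}

FOLLOW iteration:
initialize: $ ∈ FOLLOW(S)
round 1:
  B→A b: FOLLOW(A) ⊇ FIRST(b) = {b}; new: +{b}
  S→a A: FOLLOW(A) ⊇ FOLLOW(S) ⊇ {$}; new: +{$}
  S→c B: FOLLOW(B) ⊇ FOLLOW(S) ⊇ {$}; new: +{$}
  FOLLOW(S)={$}  FOLLOW(A)={$,b}  FOLLOW(B)={$}
round 2: (no change)
  FOLLOW(S)={$}  FOLLOW(A)={$,b}  FOLLOW(B)={$}

FOLLOW(A) = ["$", "b"]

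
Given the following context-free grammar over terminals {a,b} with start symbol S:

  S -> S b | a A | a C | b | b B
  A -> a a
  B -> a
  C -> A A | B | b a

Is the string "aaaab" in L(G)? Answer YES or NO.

Convert to CNF:
  S -> S T1 | T0 A | T0 C | T1 B | b
  A -> T0 T0
  B -> a
  C -> A A | T1 T0 | a
  T0 -> a
  T1 -> b

CYK table (by increasing span):
  cell(0,0) a: {B,C,T0}  orig:{B,C}
  cell(1,1) a: {B,C,T0}  orig:{B,C}
  cell(2,2) a: {B,C,T0}  orig:{B,C}
  cell(3,3) a: {B,C,T0}  orig:{B,C}
  cell(4,4) b: {S,T1}  orig:{S}
  cell(0,1) aa: {A,S}
  cell(1,2) aa: {A,S}
  cell(2,3) aa: {A,S}
  cell(3,4) ab: ∅
  cell(0,2) aaa: {S}
  cell(1,3) aaa: {S}
  cell(2,4) aab: {S}
  cell(0,3) aaaa: {C}
  cell(1,4) aaab: {S}
  cell(0,4) aaaab: ∅

S ∉ T[0,4] ⇒ NO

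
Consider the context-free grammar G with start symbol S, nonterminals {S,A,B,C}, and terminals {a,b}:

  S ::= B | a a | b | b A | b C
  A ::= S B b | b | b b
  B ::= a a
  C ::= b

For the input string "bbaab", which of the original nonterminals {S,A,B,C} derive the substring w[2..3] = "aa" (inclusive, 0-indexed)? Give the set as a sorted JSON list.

Convert to CNF:
  S -> T0 A | T0 C | T1 T1 | b
  A -> S X2 | T0 T0 | b
  B -> T1 T1
  C -> b
  T0 -> b
  T1 -> a
  X2 -> B T0

CYK fill — only the sub-triangle for w[2..3]:
  [2..2]={T1}  "a"  orig:{}
  [3..3]={T1}  "a"  orig:{}
  [2..3]={B,S}  "aa"

Original NTs in T[2,3] deriving "aa": ["B", "S"]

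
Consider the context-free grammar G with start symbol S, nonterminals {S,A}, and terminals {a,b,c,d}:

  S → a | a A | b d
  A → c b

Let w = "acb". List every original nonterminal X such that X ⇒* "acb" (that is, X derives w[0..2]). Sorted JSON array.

CNF form of G:
  S -> T1 T3 | T2 A | a
  A -> T0 T1
  T0 -> c
  T1 -> b
  T2 -> a
  T3 -> d

Fill CYK table bottom-up, restricted to cells inside w[0..2]:
  T[0,0] 'a' = {S,T2}  orig:{S}
  T[1,1] 'c' = {T0}  orig:{}
  T[2,2] 'b' = {T1}  orig:{}
  T[0,1] 'ac' = ∅
  T[1,2] 'cb' = {A}
  T[0,2] 'acb' = {S}

Original NTs in T[0,2] deriving "acb": ["S"]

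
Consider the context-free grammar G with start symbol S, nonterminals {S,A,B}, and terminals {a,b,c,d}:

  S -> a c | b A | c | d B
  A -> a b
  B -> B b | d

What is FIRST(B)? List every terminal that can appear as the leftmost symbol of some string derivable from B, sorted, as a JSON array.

FIRST sets, iterate to fixpoint:
pass 1:
  A via A→a b: +{a}
  B via B→d: +{d}
  S via S→a c: +{a}
  S via S→b A: +{b}
  S via S→c: +{c}
  S via S→d B: +{d}
  S: {a,b,c,d}  A: {a}  B: {d}
pass 2: (no change)
  S: {a,b,c,d}  A: {a}  B: {d}

FIRST(B) = ["d"]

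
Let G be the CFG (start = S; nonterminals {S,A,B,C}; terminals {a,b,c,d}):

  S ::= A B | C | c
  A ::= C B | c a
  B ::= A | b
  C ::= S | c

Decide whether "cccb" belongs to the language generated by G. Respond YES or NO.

CNF form of G:
  S -> A B | c
  A -> C B | T0 T1
  B -> C B | T0 T1 | b
  C -> A B | c
  T0 -> c
  T1 -> a

CYK fill:
  T[0,0] 'c' = {C,S,T0}  orig:{C,S}
  T[1,1] 'c' = {C,S,T0}  orig:{C,S}
  T[2,2] 'c' = {C,S,T0}  orig:{C,S}
  T[3,3] 'b' = {B}
  T[0,1] 'cc' = ∅
  T[1,2] 'cc' = ∅
  T[2,3] 'cb' = {A,B}
  T[0,2] 'ccc' = ∅
  T[1,3] 'ccb' = {A,B}
  T[0,3] 'cccb' = {A,B}

S ∉ T[0,3] ⇒ NO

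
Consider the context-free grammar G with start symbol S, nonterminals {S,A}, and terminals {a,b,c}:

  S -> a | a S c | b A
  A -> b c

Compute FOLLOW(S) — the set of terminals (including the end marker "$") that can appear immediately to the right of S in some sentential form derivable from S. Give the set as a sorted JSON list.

Compute FIRST by fixpoint:
pass 1:
  A via A→b c: +{b}
  S via S→a: +{a}
  S via S→b A: +{b}
  FIRST(S)={a,b}  FIRST(A)={b}
pass 2: done
  FIRST(S)={a,b}  FIRST(A)={b}

FOLLOW sets:
initialize: $ ∈ FOLLOW(S)
round 1:
  S→a S c: FOLLOW(S) ⊇ FIRST(c) = {c}; new: +{c}
  S→b A: FOLLOW(A) ⊇ FOLLOW(S) ⊇ {$,c}; new: +{$,c}
  FOLLOW[S]={$,c}  FOLLOW[A]={$,c}
round 2: — fixpoint
  FOLLOW[S]={$,c}  FOLLOW[A]={$,c}

FOLLOW(S) = ["$", "c"]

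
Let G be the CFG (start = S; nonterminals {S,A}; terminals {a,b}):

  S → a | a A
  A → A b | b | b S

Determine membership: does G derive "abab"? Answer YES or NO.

CNF form of G:
  S -> T1 A | a
  A -> A T0 | T0 S | b
  T0 -> b
  T1 -> a

CYK table (by increasing span):
  T[0,0] 'a' = {S,T1}  orig:{S}
  T[1,1] 'b' = {A,T0}  orig:{A}
  T[2,2] 'a' = {S,T1}  orig:{S}
  T[3,3] 'b' = {A,T0}  orig:{A}
  T[0,1] 'ab' = {S}
  T[1,2] 'ba' = {A}
  T[2,3] 'ab' = {S}
  T[0,2] 'aba' = {S}
  T[1,3] 'bab' = {A}
  T[0,3] 'abab' = {S}

S ∈ T[0,3] ⇒ YES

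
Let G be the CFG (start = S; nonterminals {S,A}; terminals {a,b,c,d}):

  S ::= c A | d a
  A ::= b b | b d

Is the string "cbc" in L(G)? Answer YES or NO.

Convert to CNF:
  S -> T1 T3 | T2 A
  A -> T0 T0 | T0 T1
  T0 -> b
  T1 -> d
  T2 -> c
  T3 -> a

CYK fill:
  [0..0]={T2}  "c"  orig:{}
  [1..1]={T0}  "b"  orig:{}
  [2..2]={T2}  "c"  orig:{}
  [0..1]=∅  "cb"
  [1..2]=∅  "bc"
  [0..2]=∅  "cbc"

S ∉ T[0,2] ⇒ NO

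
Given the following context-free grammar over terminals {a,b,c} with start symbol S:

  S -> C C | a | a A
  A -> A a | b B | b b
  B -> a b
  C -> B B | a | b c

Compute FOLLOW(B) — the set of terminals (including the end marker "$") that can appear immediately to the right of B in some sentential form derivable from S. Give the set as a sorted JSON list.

FIRST iteration:
pass 1:
  A via A→b B: +{b}
  B via B→a b: +{a}
  C via C→B B: +{a}
  C via C→b c: +{b}
  S via S→C C: +{a,b}
  FIRST(S)={a,b}  FIRST(A)={b}  FIRST(B)={a}  FIRST(C)={a,b}
pass 2: (no change)
  FIRST(S)={a,b}  FIRST(A)={b}  FIRST(B)={a}  FIRST(C)={a,b}

FOLLOW sets:
FOLLOW(S) := {$}
round 1:
  A→A a: FOLLOW(A) ⊇ FIRST(a) = {a}; new: +{a}
  A→b B: FOLLOW(B) ⊇ FOLLOW(A) ⊇ {a}; new: +{a}
  S→C C: FOLLOW(C) ⊇ FIRST(C) = {a,b}; new: +{a,b}
  S→C C: FOLLOW(C) ⊇ FOLLOW(S) ⊇ {$}; new: +{$}
  S→a A: FOLLOW(A) ⊇ FOLLOW(S) ⊇ {$}; new: +{$}
  S: {$}  A: {$,a}  B: {a}  C: {$,a,b}
round 2:
  A→b B: FOLLOW(B) ⊇ FOLLOW(A) ⊇ {$,a}; new: +{$}
  C→B B: FOLLOW(B) ⊇ FOLLOW(C) ⊇ {$,a,b}; new: +{b}
  S: {$}  A: {$,a}  B: {$,a,b}  C: {$,a,b}
round 3: (no change)
  S: {$}  A: {$,a}  B: {$,a,b}  C: {$,a,b}

FOLLOW(B) = ["$", "a", "b"]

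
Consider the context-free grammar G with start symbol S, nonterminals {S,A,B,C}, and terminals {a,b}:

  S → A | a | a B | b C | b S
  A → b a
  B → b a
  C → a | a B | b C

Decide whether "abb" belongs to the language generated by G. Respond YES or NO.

Convert to CNF:
  S -> T0 C | T0 S | T0 T1 | T1 B | a
  A -> T0 T1
  B -> T0 T1
  C -> T0 C | T1 B | a
  T0 -> b
  T1 -> a

CYK fill:
  [0..0]={C,S,T1}  "a"  orig:{C,S}
  [1..1]={T0}  "b"  orig:{}
  [2..2]={T0}  "b"  orig:{}
  [0..1]=∅  "ab"
  [1..2]=∅  "bb"
  [0..2]=∅  "abb"

S ∉ T[0,2] ⇒ NO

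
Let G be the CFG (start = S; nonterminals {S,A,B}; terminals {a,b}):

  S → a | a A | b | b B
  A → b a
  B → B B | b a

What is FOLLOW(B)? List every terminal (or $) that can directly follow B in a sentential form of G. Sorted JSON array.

FIRST iteration:
pass 1:
  A via A→b a: +{b}
  B via B→b a: +{b}
  S via S→a: +{a}
  S via S→b: +{b}
  FIRST(S)={a,b}  FIRST(A)={b}  FIRST(B)={b}
pass 2: done
  FIRST(S)={a,b}  FIRST(A)={b}  FIRST(B)={b}

FOLLOW iteration:
seed FOLLOW(S) with $
pass 1:
  B→B B: FOLLOW(B) ⊇ FIRST(B) = {b}; new: +{b}
  S→a A: FOLLOW(A) ⊇ FOLLOW(S) ⊇ {$}; new: +{$}
  S→b B: FOLLOW(B) ⊇ FOLLOW(S) ⊇ {$}; new: +{$}
  FOLLOW(S)={$}  FOLLOW(A)={$}  FOLLOW(B)={$,b}
pass 2: — fixpoint
  FOLLOW(S)={$}  FOLLOW(A)={$}  FOLLOW(B)={$,b}

FOLLOW(B) = ["$", "b"]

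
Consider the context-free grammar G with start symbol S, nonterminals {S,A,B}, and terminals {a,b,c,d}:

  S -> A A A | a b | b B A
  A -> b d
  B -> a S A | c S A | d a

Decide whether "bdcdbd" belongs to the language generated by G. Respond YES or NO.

CNF form of G:
  S -> A X6 | T0 X7 | T2 T0
  A -> T0 T1
  B -> T1 T2 | T2 X4 | T3 X5
  T0 -> b
  T1 -> d
  T2 -> a
  T3 -> c
  X4 -> S A
  X5 -> S A
  X6 -> A A
  X7 -> B A

CYK table (by increasing span):
  T[0,0] 'b' = {T0}  orig:{}
  T[1,1] 'd' = {T1}  orig:{}
  T[2,2] 'c' = {T3}  orig:{}
  T[3,3] 'd' = {T1}  orig:{}
  T[4,4] 'b' = {T0}  orig:{}
  T[5,5] 'd' = {T1}  orig:{}
  T[0,1] 'bd' = {A}
  T[1,2] 'dc' = ∅
  T[2,3] 'cd' = ∅
  T[3,4] 'db' = ∅
  T[4,5] 'bd' = {A}
  T[0,2] 'bdc' = ∅
  T[1,3] 'dcd' = ∅
  T[2,4] 'cdb' = ∅
  T[3,5] 'dbd' = ∅
  T[0,3] 'bdcd' = ∅
  T[1,4] 'dcdb' = ∅
  T[2,5] 'cdbd' = ∅
  T[0,4] 'bdcdb' = ∅
  T[1,5] 'dcdbd' = ∅
  T[0,5] 'bdcdbd' = ∅

S ∉ T[0,5] ⇒ NO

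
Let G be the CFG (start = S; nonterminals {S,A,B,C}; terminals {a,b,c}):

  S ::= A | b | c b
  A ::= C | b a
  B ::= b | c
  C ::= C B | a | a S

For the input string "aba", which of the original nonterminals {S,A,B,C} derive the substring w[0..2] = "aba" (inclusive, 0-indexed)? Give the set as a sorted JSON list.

Convert to CNF:
  S -> C B | T0 S | T1 T0 | T2 T1 | a | b
  A -> C B | T0 S | T1 T0 | a
  B -> b | c
  C -> C B | T0 S | a
  T0 -> a
  T1 -> b
  T2 -> c

CYK fill, restricted to cells inside w[0..2]:
  [0..0]={A,C,S,T0}  "a"  orig:{A,C,S}
  [1..1]={B,S,T1}  "b"  orig:{B,S}
  [2..2]={A,C,S,T0}  "a"  orig:{A,C,S}
  [0..1]={A,C,S}  "ab"
  [1..2]={A,S}  "ba"
  [0..2]={A,C,S}  "aba"

Original NTs in T[0,2] deriving "aba": ["A", "C", "S"]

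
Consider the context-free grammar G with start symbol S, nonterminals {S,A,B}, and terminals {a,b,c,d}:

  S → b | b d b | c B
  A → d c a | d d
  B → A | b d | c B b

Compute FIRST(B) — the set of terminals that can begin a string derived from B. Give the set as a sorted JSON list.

FIRST sets, iterate to fixpoint:
pass 1:
  A via A→d c a: +{d}
  B via B→A: +{d}
  B via B→b d: +{b}
  B via B→c B b: +{c}
  S via S→b: +{b}
  S via S→c B: +{c}
  FIRST(S)={b,c}  FIRST(A)={d}  FIRST(B)={b,c,d}
pass 2: done
  FIRST(S)={b,c}  FIRST(A)={d}  FIRST(B)={b,c,d}

FIRST(B) = ["b", "c", "d"]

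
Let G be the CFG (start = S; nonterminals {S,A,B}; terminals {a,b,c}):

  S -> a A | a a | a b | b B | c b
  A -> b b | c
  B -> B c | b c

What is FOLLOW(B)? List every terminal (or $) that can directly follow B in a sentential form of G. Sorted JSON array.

FIRST sets, iterate to fixpoint:
[1]
  A via A→b b: +{b}
  A via A→c: +{c}
  B via B→b c: +{b}
  S via S→a A: +{a}
  S via S→b B: +{b}
  S via S→c b: +{c}
  FIRST[S]={a,b,c}  FIRST[A]={b,c}  FIRST[B]={b}
[2] — fixpoint
  FIRST[S]={a,b,c}  FIRST[A]={b,c}  FIRST[B]={b}

FOLLOW iteration:
initialize: $ ∈ FOLLOW(S)
round 1:
  B→B c: FOLLOW(B) ⊇ FIRST(c) = {c}; new: +{c}
  S→a A: FOLLOW(A) ⊇ FOLLOW(S) ⊇ {$}; new: +{$}
  S→b B: FOLLOW(B) ⊇ FOLLOW(S) ⊇ {$}; new: +{$}
  FOLLOW(S)={$}  FOLLOW(A)={$}  FOLLOW(B)={$,c}
round 2: — fixpoint
  FOLLOW(S)={$}  FOLLOW(A)={$}  FOLLOW(B)={$,c}

FOLLOW(B) = ["$", "c"]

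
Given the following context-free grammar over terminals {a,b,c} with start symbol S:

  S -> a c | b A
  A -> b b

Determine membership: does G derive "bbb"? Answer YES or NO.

Convert to CNF:
  S -> T0 A | T1 T2
  A -> T0 T0
  T0 -> b
  T1 -> a
  T2 -> c

CYK fill:
  [0..0]={T0}  "b"  orig:{}
  [1..1]={T0}  "b"  orig:{}
  [2..2]={T0}  "b"  orig:{}
  [0..1]={A}  "bb"
  [1..2]={A}  "bb"
  [0..2]={S}  "bbb"

S ∈ T[0,2] ⇒ YES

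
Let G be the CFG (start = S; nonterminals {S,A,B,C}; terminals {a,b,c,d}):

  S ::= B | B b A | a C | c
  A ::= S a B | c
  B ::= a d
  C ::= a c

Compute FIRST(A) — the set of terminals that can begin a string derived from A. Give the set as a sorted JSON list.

FIRST sets, iterate to fixpoint:
pass 1:
  A via A→c: +{c}
  B via B→a d: +{a}
  C via C→a c: +{a}
  S via S→B: +{a}
  S via S→c: +{c}
  S: {a,c}  A: {c}  B: {a}  C: {a}
pass 2:
  A via A→S a B: +{a}
  S: {a,c}  A: {a,c}  B: {a}  C: {a}
pass 3: (stable)
  S: {a,c}  A: {a,c}  B: {a}  C: {a}

FIRST(A) = ["a", "c"]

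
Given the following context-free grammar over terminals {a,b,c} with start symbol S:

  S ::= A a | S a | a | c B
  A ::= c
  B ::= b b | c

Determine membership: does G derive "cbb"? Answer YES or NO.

CNF form of G:
  S -> A T1 | S T1 | T2 B | a
  A -> c
  B -> T0 T0 | c
  T0 -> b
  T1 -> a
  T2 -> c

CYK fill:
  [0..0]={A,B,T2}  "c"  orig:{A,B}
  [1..1]={T0}  "b"  orig:{}
  [2..2]={T0}  "b"  orig:{}
  [0..1]=∅  "cb"
  [1..2]={B}  "bb"
  [0..2]={S}  "cbb"

S ∈ T[0,2] ⇒ YES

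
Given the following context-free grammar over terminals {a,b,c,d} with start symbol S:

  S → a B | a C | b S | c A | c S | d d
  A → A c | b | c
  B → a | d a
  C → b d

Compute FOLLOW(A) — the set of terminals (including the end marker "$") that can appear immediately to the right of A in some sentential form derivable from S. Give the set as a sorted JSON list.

FIRST iteration:
round 1:
  A via A→b: +{b}
  A via A→c: +{c}
  B via B→a: +{a}
  B via B→d a: +{d}
  C via C→b d: +{b}
  S via S→a B: +{a}
  S via S→b S: +{b}
  S via S→c A: +{c}
  S via S→d d: +{d}
  FIRST(S)={a,b,c,d}  FIRST(A)={b,c}  FIRST(B)={a,d}  FIRST(C)={b}
round 2: (no change)
  FIRST(S)={a,b,c,d}  FIRST(A)={b,c}  FIRST(B)={a,d}  FIRST(C)={b}

FOLLOW iteration:
FOLLOW(S) := {$}
[1]
  A→A c: FOLLOW(A) ⊇ FIRST(c) = {c}; new: +{c}
  S→a B: FOLLOW(B) ⊇ FOLLOW(S) ⊇ {$}; new: +{$}
  S→a C: FOLLOW(C) ⊇ FOLLOW(S) ⊇ {$}; new: +{$}
  S→c A: FOLLOW(A) ⊇ FOLLOW(S) ⊇ {$}; new: +{$}
  FOLLOW(S)={$}  FOLLOW(A)={$,c}  FOLLOW(B)={$}  FOLLOW(C)={$}
[2] (no change)
  FOLLOW(S)={$}  FOLLOW(A)={$,c}  FOLLOW(B)={$}  FOLLOW(C)={$}

FOLLOW(A) = ["$", "c"]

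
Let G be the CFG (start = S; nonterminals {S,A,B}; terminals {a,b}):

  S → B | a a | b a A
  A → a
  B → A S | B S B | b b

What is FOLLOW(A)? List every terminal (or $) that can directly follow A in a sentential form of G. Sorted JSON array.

Compute FIRST by fixpoint:
[1]
  A via A→a: +{a}
  B via B→A S: +{a}
  B via B→b b: +{b}
  S via S→B: +{a,b}
  FIRST(S)={a,b}  FIRST(A)={a}  FIRST(B)={a,b}
[2] (no change)
  FIRST(S)={a,b}  FIRST(A)={a}  FIRST(B)={a,b}

FOLLOW sets:
seed FOLLOW(S) with $
round 1:
  B→A S: FOLLOW(A) ⊇ FIRST(S) = {a,b}; new: +{a,b}
  B→B S B: FOLLOW(B) ⊇ FIRST(S) = {a,b}; new: +{a,b}
  B→B S B: FOLLOW(S) ⊇ FIRST(B) = {a,b}; new: +{a,b}
  S→B: FOLLOW(B) ⊇ FOLLOW(S) ⊇ {$,a,b}; new: +{$}
  S→b a A: FOLLOW(A) ⊇ FOLLOW(S) ⊇ {$,a,b}; new: +{$}
  FOLLOW[S]={$,a,b}  FOLLOW[A]={$,a,b}  FOLLOW[B]={$,a,b}
round 2: (no change)
  FOLLOW[S]={$,a,b}  FOLLOW[A]={$,a,b}  FOLLOW[B]={$,a,b}

FOLLOW(A) = ["$", "a", "b"]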